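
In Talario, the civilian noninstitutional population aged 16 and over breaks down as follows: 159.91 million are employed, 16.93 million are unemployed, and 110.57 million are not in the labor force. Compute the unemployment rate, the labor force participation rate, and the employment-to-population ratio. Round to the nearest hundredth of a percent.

Labor force = employed + unemployed = 159.91 + 16.93 = 176.84 million.
Working-age population = 176.84 + 110.57 = 287.41 million.
Unemployment rate = 16.93 / 176.84 = 9.57%.
Labor force participation rate = 176.84 / 287.41 = 61.53%.
Employment-population ratio = 159.91 / 287.41 = 55.64%.

Unemployment rate ≈ 9.57%; labor force participation rate ≈ 61.53%; employment-population ratio ≈ 55.64%.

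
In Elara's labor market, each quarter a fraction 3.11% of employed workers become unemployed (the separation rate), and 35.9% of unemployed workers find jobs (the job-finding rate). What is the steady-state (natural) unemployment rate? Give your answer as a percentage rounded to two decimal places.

Steady-state unemployment rate ≈ 7.97%.

At steady state the flows balance: s·E = f·U, so U/(E+U) = s/(s+f).
u* = 3.11 / (3.11 + 35.9) = 3.11 / 39.01 = 7.97%.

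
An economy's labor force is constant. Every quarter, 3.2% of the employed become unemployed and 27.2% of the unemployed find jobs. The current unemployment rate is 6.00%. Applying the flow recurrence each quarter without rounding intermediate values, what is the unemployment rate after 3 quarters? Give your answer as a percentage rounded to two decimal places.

Unemployment rate after three quarters ≈ 9.00%.

With a fixed labor force, u_{t+1} = u_t + s·(1−u_t) − f·u_t = u_t·(1−s−f) + s.
Here 1−s−f = 0.696 and s = 0.032.
u_1 = 0.060000 × 0.696 + 0.032 = 0.073760.
u_2 = 0.073760 × 0.696 + 0.032 = 0.083337.
u_3 = 0.083337 × 0.696 + 0.032 = 0.090003.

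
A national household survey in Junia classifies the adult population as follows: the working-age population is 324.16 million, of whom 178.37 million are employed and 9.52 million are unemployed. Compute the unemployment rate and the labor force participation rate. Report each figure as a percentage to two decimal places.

Labor force = employed + unemployed = 178.37 + 9.52 = 187.89 million.
Unemployment rate = 9.52 / 187.89 = 5.07%.
Labor force participation rate = 187.89 / 324.16 = 57.96%.

Unemployment rate ≈ 5.07%; labor force participation rate ≈ 57.96%.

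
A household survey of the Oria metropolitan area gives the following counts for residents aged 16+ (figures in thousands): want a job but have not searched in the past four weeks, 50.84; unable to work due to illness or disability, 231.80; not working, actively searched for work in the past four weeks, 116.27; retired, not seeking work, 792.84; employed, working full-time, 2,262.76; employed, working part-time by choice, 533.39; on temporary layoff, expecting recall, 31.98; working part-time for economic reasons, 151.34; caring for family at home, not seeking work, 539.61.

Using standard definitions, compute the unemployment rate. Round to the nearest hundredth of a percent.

Unemployment rate ≈ 4.79%.

Employed = 2,262.76 + 533.39 + 151.34 = 2,947.49 thousand (anyone who worked, including part-time for economic reasons, counts as employed).
Unemployed = 116.27 + 31.98 = 148.25 thousand (jobless and actively searching, or on temporary layoff).
Labor force = 2,947.49 + 148.25 = 3,095.74 thousand.
Unemployment rate = 148.25 / 3,095.74 = 4.79%.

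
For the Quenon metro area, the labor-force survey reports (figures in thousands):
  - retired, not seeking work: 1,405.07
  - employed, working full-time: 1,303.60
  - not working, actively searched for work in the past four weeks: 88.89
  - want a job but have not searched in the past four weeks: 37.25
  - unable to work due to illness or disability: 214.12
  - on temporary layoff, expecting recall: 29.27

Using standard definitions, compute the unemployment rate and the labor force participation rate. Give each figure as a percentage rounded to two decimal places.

Unemployment rate ≈ 8.31%; labor force participation rate ≈ 46.19%.

Employed = 1,303.60 thousand.
Unemployed = 88.89 + 29.27 = 118.16 thousand (jobless and actively searching, or on temporary layoff).
Labor force = 1,303.60 + 118.16 = 1,421.76 thousand.
Not in labor force = 1,405.07 + 37.25 + 214.12 = 1,656.44 thousand (those not working and not actively searching are outside the labor force — including those who want a job but have given up searching).
Civilian working-age population = 1,421.76 + 1,656.44 = 3,078.20 thousand.
Unemployment rate = 118.16 / 1,421.76 = 8.31%.
Labor force participation rate = 1,421.76 / 3,078.20 = 46.19%.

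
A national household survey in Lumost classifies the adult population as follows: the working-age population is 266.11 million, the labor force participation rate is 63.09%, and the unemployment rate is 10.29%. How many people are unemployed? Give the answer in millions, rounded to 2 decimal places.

About 17.28 million are unemployed.

Labor force = 0.6309 × 266.11 = 167.89 million.
Unemployed = 0.1029 × 167.89 ≈ 17.28 million.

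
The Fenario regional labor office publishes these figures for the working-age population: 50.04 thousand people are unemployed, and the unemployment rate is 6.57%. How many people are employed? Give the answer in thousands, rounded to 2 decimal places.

About 711.60 thousand are employed.

Labor force = U / u = 50.04 / 0.0657 ≈ 761.64 thousand.
Employed = labor force − unemployed = 761.64 − 50.04 = 711.60 thousand.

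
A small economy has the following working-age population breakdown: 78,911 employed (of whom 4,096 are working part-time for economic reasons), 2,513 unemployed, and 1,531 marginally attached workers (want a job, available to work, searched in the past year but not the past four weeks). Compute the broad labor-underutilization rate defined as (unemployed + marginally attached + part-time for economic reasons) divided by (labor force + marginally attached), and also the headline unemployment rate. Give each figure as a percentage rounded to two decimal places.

Broad underutilization rate ≈ 9.81%; headline unemployment rate ≈ 3.09%.

Labor force = 78,911 + 2,513 = 81,424.
Numerator = 2,513 + 1,531 + 4,096 = 8,140.
Denominator = 81,424 + 1,531 = 82,955.
Broad rate = 8,140 / 82,955 = 9.81%.
Headline unemployment rate = 2,513 / 81,424 = 3.09%.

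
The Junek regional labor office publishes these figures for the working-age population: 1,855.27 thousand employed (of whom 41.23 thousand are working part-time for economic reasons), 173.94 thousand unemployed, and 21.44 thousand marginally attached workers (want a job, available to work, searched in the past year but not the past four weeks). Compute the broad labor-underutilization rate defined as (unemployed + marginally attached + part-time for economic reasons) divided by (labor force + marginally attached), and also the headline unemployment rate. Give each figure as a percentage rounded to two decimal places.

Labor force = 1,855.27 + 173.94 = 2,029.21 thousand.
Numerator = 173.94 + 21.44 + 41.23 = 236.61 thousand.
Denominator = 2,029.21 + 21.44 = 2,050.65 thousand.
Broad rate = 236.61 / 2,050.65 = 11.54%.
Headline unemployment rate = 173.94 / 2,029.21 = 8.57%.

Broad underutilization rate ≈ 11.54%; headline unemployment rate ≈ 8.57%.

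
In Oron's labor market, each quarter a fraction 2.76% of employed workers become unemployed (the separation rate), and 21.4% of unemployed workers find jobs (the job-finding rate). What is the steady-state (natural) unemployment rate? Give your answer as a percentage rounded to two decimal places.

Steady-state unemployment rate ≈ 11.42%.

At steady state the flows balance: s·E = f·U, so U/(E+U) = s/(s+f).
u* = 2.76 / (2.76 + 21.4) = 2.76 / 24.16 = 11.42%.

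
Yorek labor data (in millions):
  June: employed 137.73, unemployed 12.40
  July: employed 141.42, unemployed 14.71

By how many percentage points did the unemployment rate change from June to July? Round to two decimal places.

June: labor force = 137.73 + 12.40 = 150.13; u = 12.40/150.13 = 8.26%.
July: labor force = 141.42 + 14.71 = 156.13; u = 14.71/156.13 = 9.42%.
Change = 9.42% − 8.26% = +1.16 pp.

The unemployment rate changed by +1.16 percentage points.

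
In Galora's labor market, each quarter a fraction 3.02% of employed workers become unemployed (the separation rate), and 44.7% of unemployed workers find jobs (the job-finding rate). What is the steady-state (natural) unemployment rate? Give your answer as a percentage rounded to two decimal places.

Steady-state unemployment rate ≈ 6.33%.

At steady state the flows balance: s·E = f·U, so U/(E+U) = s/(s+f).
u* = 3.02 / (3.02 + 44.7) = 3.02 / 47.72 = 6.33%.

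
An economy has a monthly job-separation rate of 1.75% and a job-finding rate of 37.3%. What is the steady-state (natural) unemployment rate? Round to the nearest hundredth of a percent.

Steady-state unemployment rate ≈ 4.48%.

At steady state the flows balance: s·E = f·U, so U/(E+U) = s/(s+f).
u* = 1.75 / (1.75 + 37.3) = 1.75 / 39.05 = 4.48%.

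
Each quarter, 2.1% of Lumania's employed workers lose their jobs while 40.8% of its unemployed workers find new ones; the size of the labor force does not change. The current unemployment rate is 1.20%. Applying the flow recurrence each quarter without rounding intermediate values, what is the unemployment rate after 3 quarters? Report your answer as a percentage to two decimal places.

Unemployment rate after three quarters ≈ 4.21%.

With a fixed labor force, u_{t+1} = u_t + s·(1−u_t) − f·u_t = u_t·(1−s−f) + s.
Here 1−s−f = 0.571 and s = 0.021.
u_1 = 0.012000 × 0.571 + 0.021 = 0.027852.
u_2 = 0.027852 × 0.571 + 0.021 = 0.036903.
u_3 = 0.036903 × 0.571 + 0.021 = 0.042072.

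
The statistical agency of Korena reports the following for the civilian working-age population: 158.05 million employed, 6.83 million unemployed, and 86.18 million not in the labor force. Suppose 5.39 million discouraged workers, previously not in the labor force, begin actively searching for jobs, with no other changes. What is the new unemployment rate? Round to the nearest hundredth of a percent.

Initially, labor force = 158.05 + 6.83 = 164.88 million, so u = 6.83/164.88 = 4.14%.
After the change, unemployed and labor force both rise by 5.39 → E = 158.05, U = 12.22, labor force = 170.27 million.
New unemployment rate = 12.22 / 170.27 = 7.18%.

New unemployment rate ≈ 7.18%.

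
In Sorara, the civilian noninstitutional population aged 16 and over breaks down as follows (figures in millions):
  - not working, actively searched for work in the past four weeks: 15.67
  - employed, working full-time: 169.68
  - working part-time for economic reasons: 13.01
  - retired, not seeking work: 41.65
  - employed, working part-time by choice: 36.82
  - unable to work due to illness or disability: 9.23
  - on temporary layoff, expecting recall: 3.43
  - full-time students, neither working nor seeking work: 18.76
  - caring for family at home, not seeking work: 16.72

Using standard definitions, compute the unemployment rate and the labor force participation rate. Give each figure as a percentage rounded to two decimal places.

Employed = 169.68 + 13.01 + 36.82 = 219.51 million (anyone who worked, including part-time for economic reasons, counts as employed).
Unemployed = 15.67 + 3.43 = 19.10 million (jobless and actively searching, or on temporary layoff).
Labor force = 219.51 + 19.10 = 238.61 million.
Not in labor force = 41.65 + 9.23 + 18.76 + 16.72 = 86.36 million (those not working and not actively searching are outside the labor force).
Civilian working-age population = 238.61 + 86.36 = 324.97 million.
Unemployment rate = 19.10 / 238.61 = 8.00%.
Labor force participation rate = 238.61 / 324.97 = 73.43%.

Unemployment rate ≈ 8.00%; labor force participation rate ≈ 73.43%.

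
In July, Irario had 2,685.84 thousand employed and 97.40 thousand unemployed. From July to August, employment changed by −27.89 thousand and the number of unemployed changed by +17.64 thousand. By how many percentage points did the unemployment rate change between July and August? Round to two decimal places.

The unemployment rate changed by +0.65 percentage points.

July: labor force = 2,685.84 + 97.40 = 2,783.24; u = 97.40/2,783.24 = 3.50%.
August: labor force = 2,657.95 + 115.04 = 2,772.99; u = 115.04/2,772.99 = 4.15%.
Change = 4.15% − 3.50% = +0.65 pp.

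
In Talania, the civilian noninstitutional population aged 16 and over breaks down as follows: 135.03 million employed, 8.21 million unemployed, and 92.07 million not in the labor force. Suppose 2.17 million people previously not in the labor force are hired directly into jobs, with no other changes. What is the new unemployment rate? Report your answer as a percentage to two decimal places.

Initially, labor force = 135.03 + 8.21 = 143.24 million, so u = 8.21/143.24 = 5.73%.
After the change, employed and labor force both rise by 2.17; unemployed unchanged → E = 137.20, U = 8.21, labor force = 145.41 million.
New unemployment rate = 8.21 / 145.41 = 5.65%.

New unemployment rate ≈ 5.65%.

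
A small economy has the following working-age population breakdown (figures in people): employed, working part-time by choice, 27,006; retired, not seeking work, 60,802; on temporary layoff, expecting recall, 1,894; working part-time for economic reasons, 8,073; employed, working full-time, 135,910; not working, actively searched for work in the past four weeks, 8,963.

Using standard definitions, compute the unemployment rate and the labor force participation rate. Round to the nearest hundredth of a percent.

Unemployment rate ≈ 5.97%; labor force participation rate ≈ 74.94%.

Employed = 27,006 + 8,073 + 135,910 = 170,989 (anyone who worked, including part-time for economic reasons, counts as employed).
Unemployed = 1,894 + 8,963 = 10,857 (jobless and actively searching, or on temporary layoff).
Labor force = 170,989 + 10,857 = 181,846.
Not in labor force = 60,802 (those not working and not actively searching are outside the labor force).
Civilian working-age population = 181,846 + 60,802 = 242,648.
Unemployment rate = 10,857 / 181,846 = 5.97%.
Labor force participation rate = 181,846 / 242,648 = 74.94%.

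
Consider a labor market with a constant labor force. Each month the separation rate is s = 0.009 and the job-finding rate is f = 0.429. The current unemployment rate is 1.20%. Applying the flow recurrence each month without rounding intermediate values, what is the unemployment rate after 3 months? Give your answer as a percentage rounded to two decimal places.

Unemployment rate after three months ≈ 1.90%.

With a fixed labor force, u_{t+1} = u_t + s·(1−u_t) − f·u_t = u_t·(1−s−f) + s.
Here 1−s−f = 0.562 and s = 0.009.
u_1 = 0.012000 × 0.562 + 0.009 = 0.015744.
u_2 = 0.015744 × 0.562 + 0.009 = 0.017848.
u_3 = 0.017848 × 0.562 + 0.009 = 0.019031.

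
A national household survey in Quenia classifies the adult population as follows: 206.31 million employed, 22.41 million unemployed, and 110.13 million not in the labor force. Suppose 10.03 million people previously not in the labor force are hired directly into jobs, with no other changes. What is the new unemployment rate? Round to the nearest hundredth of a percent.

Initially, labor force = 206.31 + 22.41 = 228.72 million, so u = 22.41/228.72 = 9.80%.
After the change, employed and labor force both rise by 10.03; unemployed unchanged → E = 216.34, U = 22.41, labor force = 238.75 million.
New unemployment rate = 22.41 / 238.75 = 9.39%.

New unemployment rate ≈ 9.39%.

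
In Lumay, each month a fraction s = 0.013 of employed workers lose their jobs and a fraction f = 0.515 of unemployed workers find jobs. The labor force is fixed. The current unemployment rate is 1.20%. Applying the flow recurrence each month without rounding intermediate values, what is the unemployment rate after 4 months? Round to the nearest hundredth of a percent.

Unemployment rate after four months ≈ 2.40%.

With a fixed labor force, u_{t+1} = u_t + s·(1−u_t) − f·u_t = u_t·(1−s−f) + s.
Here 1−s−f = 0.472 and s = 0.013.
u_1 = 0.012000 × 0.472 + 0.013 = 0.018664.
u_2 = 0.018664 × 0.472 + 0.013 = 0.021809.
u_3 = 0.021809 × 0.472 + 0.013 = 0.023294.
u_4 = 0.023294 × 0.472 + 0.013 = 0.023995.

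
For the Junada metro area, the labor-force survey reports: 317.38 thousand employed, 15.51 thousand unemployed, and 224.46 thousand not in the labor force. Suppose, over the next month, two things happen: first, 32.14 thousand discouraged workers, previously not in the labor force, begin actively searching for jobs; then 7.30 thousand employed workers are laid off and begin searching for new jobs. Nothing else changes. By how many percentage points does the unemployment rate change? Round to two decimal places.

Initially, labor force = 317.38 + 15.51 = 332.89 thousand, so u = 15.51/332.89 = 4.66%.
After the first change, unemployed and labor force both rise by 32.14 → E = 317.38, U = 47.65, labor force = 365.03 thousand.
After the second change, employed falls and unemployed rises by 7.30; labor force unchanged → E = 310.08, U = 54.95, labor force = 365.03 thousand.
New unemployment rate = 54.95 / 365.03 = 15.05%.
Change = 15.05% − 4.66% = +10.39 percentage points.

The unemployment rate changes by +10.39 percentage points.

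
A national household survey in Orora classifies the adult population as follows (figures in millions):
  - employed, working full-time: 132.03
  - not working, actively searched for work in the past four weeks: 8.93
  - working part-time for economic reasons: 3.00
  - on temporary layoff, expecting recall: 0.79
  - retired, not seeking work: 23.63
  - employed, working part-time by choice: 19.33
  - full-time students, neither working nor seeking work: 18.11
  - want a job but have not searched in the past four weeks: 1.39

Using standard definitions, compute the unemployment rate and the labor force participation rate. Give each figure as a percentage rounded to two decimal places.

Employed = 132.03 + 3.00 + 19.33 = 154.36 million (anyone who worked, including part-time for economic reasons, counts as employed).
Unemployed = 8.93 + 0.79 = 9.72 million (jobless and actively searching, or on temporary layoff).
Labor force = 154.36 + 9.72 = 164.08 million.
Not in labor force = 23.63 + 18.11 + 1.39 = 43.13 million (those not working and not actively searching are outside the labor force — including those who want a job but have given up searching).
Civilian working-age population = 164.08 + 43.13 = 207.21 million.
Unemployment rate = 9.72 / 164.08 = 5.92%.
Labor force participation rate = 164.08 / 207.21 = 79.19%.

Unemployment rate ≈ 5.92%; labor force participation rate ≈ 79.19%.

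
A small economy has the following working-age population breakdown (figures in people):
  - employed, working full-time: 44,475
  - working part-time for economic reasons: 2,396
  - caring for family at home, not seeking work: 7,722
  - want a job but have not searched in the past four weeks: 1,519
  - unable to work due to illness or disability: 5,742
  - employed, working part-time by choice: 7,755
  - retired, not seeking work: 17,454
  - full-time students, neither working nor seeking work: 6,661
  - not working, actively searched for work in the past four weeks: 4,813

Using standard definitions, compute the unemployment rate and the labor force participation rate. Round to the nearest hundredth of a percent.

Employed = 44,475 + 2,396 + 7,755 = 54,626 (anyone who worked, including part-time for economic reasons, counts as employed).
Unemployed = 4,813.
Labor force = 54,626 + 4,813 = 59,439.
Not in labor force = 7,722 + 1,519 + 5,742 + 17,454 + 6,661 = 39,098 (those not working and not actively searching are outside the labor force — including those who want a job but have given up searching).
Civilian working-age population = 59,439 + 39,098 = 98,537.
Unemployment rate = 4,813 / 59,439 = 8.10%.
Labor force participation rate = 59,439 / 98,537 = 60.32%.

Unemployment rate ≈ 8.10%; labor force participation rate ≈ 60.32%.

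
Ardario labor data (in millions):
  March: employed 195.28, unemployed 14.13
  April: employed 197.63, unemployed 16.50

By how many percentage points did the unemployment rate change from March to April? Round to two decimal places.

The unemployment rate changed by +0.96 percentage points.

March: labor force = 195.28 + 14.13 = 209.41; u = 14.13/209.41 = 6.75%.
April: labor force = 197.63 + 16.50 = 214.13; u = 16.50/214.13 = 7.71%.
Change = 7.71% − 6.75% = +0.96 pp.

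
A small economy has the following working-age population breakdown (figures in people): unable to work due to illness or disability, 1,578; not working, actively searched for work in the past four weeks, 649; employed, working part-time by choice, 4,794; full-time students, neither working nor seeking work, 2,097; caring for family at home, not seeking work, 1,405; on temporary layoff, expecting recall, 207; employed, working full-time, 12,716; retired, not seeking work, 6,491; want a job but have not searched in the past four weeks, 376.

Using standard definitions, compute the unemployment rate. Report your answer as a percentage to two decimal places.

Employed = 4,794 + 12,716 = 17,510.
Unemployed = 649 + 207 = 856 (jobless and actively searching, or on temporary layoff).
Labor force = 17,510 + 856 = 18,366.
Unemployment rate = 856 / 18,366 = 4.66%.

Unemployment rate ≈ 4.66%.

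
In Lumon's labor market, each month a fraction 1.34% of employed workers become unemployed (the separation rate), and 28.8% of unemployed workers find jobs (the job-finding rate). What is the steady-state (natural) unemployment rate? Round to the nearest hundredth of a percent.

At steady state the flows balance: s·E = f·U, so U/(E+U) = s/(s+f).
u* = 1.34 / (1.34 + 28.8) = 1.34 / 30.14 = 4.45%.

Steady-state unemployment rate ≈ 4.45%.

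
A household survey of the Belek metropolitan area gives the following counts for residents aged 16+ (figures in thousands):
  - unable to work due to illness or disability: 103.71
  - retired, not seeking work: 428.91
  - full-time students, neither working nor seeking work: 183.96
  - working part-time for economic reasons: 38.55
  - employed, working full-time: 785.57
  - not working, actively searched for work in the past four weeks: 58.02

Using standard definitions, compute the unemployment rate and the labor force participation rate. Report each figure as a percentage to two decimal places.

Unemployment rate ≈ 6.58%; labor force participation rate ≈ 55.18%.

Employed = 38.55 + 785.57 = 824.12 thousand (anyone who worked, including part-time for economic reasons, counts as employed).
Unemployed = 58.02 thousand.
Labor force = 824.12 + 58.02 = 882.14 thousand.
Not in labor force = 103.71 + 428.91 + 183.96 = 716.58 thousand (those not working and not actively searching are outside the labor force).
Civilian working-age population = 882.14 + 716.58 = 1,598.72 thousand.
Unemployment rate = 58.02 / 882.14 = 6.58%.
Labor force participation rate = 882.14 / 1,598.72 = 55.18%.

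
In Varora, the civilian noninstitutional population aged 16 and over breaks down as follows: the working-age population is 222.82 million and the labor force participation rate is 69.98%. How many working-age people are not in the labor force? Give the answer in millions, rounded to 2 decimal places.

About 66.89 million are not in the labor force.

Share not in the labor force = 1 − 0.6998 = 0.3002.
Not in labor force = 0.3002 × 222.82 ≈ 66.89 million.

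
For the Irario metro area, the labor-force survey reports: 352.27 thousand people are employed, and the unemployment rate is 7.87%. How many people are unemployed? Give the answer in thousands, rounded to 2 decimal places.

Let U be the number unemployed. The labor force is E + U, and U/(E+U) = 0.0787.
So U = 0.0787 × 352.27 / (1 − 0.0787) = 27.7236 / 0.9213 ≈ 30.09 thousand.

About 30.09 thousand are unemployed.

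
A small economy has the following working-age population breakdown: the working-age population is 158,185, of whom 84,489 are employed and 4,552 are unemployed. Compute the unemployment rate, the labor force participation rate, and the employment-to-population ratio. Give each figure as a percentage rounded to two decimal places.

Unemployment rate ≈ 5.11%; labor force participation rate ≈ 56.29%; employment-population ratio ≈ 53.41%.

Labor force = employed + unemployed = 84,489 + 4,552 = 89,041.
Unemployment rate = 4,552 / 89,041 = 5.11%.
Labor force participation rate = 89,041 / 158,185 = 56.29%.
Employment-population ratio = 84,489 / 158,185 = 53.41%.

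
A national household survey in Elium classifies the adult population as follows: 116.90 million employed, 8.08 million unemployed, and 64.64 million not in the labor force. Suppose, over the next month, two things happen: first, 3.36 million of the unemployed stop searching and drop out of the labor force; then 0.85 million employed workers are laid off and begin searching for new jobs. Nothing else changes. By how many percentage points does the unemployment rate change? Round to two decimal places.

Initially, labor force = 116.90 + 8.08 = 124.98 million, so u = 8.08/124.98 = 6.47%.
After the first change, unemployed and labor force both fall by 3.36 → E = 116.90, U = 4.72, labor force = 121.62 million.
After the second change, employed falls and unemployed rises by 0.85; labor force unchanged → E = 116.05, U = 5.57, labor force = 121.62 million.
New unemployment rate = 5.57 / 121.62 = 4.58%.
Change = 4.58% − 6.47% = −1.89 percentage points.

The unemployment rate changes by −1.89 percentage points.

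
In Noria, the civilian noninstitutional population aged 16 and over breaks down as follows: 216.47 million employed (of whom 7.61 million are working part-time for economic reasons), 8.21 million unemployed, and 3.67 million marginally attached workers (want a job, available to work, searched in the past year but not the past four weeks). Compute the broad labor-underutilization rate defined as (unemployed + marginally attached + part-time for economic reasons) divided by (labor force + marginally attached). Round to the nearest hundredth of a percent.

Labor force = 216.47 + 8.21 = 224.68 million.
Numerator = 8.21 + 3.67 + 7.61 = 19.49 million.
Denominator = 224.68 + 3.67 = 228.35 million.
Broad rate = 19.49 / 228.35 = 8.54%.

Broad underutilization rate ≈ 8.54%.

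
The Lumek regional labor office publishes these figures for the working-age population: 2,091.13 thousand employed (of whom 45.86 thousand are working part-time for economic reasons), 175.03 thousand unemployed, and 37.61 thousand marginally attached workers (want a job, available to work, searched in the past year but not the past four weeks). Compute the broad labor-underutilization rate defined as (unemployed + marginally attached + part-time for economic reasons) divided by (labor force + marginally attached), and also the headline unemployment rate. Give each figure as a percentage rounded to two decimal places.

Broad underutilization rate ≈ 11.22%; headline unemployment rate ≈ 7.72%.

Labor force = 2,091.13 + 175.03 = 2,266.16 thousand.
Numerator = 175.03 + 37.61 + 45.86 = 258.50 thousand.
Denominator = 2,266.16 + 37.61 = 2,303.77 thousand.
Broad rate = 258.50 / 2,303.77 = 11.22%.
Headline unemployment rate = 175.03 / 2,266.16 = 7.72%.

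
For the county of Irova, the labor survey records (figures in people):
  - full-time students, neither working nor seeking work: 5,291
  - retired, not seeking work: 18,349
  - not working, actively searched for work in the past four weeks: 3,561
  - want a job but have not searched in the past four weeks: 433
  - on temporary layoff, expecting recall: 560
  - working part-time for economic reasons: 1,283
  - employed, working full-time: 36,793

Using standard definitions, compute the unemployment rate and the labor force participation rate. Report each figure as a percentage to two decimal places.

Employed = 1,283 + 36,793 = 38,076 (anyone who worked, including part-time for economic reasons, counts as employed).
Unemployed = 3,561 + 560 = 4,121 (jobless and actively searching, or on temporary layoff).
Labor force = 38,076 + 4,121 = 42,197.
Not in labor force = 5,291 + 18,349 + 433 = 24,073 (those not working and not actively searching are outside the labor force — including those who want a job but have given up searching).
Civilian working-age population = 42,197 + 24,073 = 66,270.
Unemployment rate = 4,121 / 42,197 = 9.77%.
Labor force participation rate = 42,197 / 66,270 = 63.67%.

Unemployment rate ≈ 9.77%; labor force participation rate ≈ 63.67%.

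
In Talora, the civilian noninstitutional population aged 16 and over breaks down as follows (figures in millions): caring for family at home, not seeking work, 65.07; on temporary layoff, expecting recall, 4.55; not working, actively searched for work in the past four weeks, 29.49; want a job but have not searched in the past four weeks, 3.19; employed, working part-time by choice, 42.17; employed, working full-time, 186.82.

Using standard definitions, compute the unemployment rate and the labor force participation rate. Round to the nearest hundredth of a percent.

Unemployment rate ≈ 12.94%; labor force participation rate ≈ 79.40%.

Employed = 42.17 + 186.82 = 228.99 million.
Unemployed = 4.55 + 29.49 = 34.04 million (jobless and actively searching, or on temporary layoff).
Labor force = 228.99 + 34.04 = 263.03 million.
Not in labor force = 65.07 + 3.19 = 68.26 million (those not working and not actively searching are outside the labor force — including those who want a job but have given up searching).
Civilian working-age population = 263.03 + 68.26 = 331.29 million.
Unemployment rate = 34.04 / 263.03 = 12.94%.
Labor force participation rate = 263.03 / 331.29 = 79.40%.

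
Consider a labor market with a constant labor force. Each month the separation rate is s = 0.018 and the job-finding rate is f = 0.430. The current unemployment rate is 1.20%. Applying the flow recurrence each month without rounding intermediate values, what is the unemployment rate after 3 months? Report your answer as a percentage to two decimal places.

With a fixed labor force, u_{t+1} = u_t + s·(1−u_t) − f·u_t = u_t·(1−s−f) + s.
Here 1−s−f = 0.552 and s = 0.018.
u_1 = 0.012000 × 0.552 + 0.018 = 0.024624.
u_2 = 0.024624 × 0.552 + 0.018 = 0.031592.
u_3 = 0.031592 × 0.552 + 0.018 = 0.035439.

Unemployment rate after three months ≈ 3.54%.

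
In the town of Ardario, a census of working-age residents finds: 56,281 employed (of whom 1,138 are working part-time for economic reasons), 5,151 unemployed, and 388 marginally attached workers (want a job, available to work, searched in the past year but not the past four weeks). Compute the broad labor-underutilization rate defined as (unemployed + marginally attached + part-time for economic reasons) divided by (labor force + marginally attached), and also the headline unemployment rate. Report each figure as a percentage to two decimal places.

Labor force = 56,281 + 5,151 = 61,432.
Numerator = 5,151 + 388 + 1,138 = 6,677.
Denominator = 61,432 + 388 = 61,820.
Broad rate = 6,677 / 61,820 = 10.80%.
Headline unemployment rate = 5,151 / 61,432 = 8.38%.

Broad underutilization rate ≈ 10.80%; headline unemployment rate ≈ 8.38%.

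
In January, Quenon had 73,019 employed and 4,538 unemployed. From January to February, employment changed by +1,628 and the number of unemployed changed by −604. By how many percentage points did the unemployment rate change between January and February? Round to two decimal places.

January: labor force = 73,019 + 4,538 = 77,557; u = 4,538/77,557 = 5.85%.
February: labor force = 74,647 + 3,934 = 78,581; u = 3,934/78,581 = 5.01%.
Change = 5.01% − 5.85% = −0.84 pp.

The unemployment rate changed by −0.84 percentage points.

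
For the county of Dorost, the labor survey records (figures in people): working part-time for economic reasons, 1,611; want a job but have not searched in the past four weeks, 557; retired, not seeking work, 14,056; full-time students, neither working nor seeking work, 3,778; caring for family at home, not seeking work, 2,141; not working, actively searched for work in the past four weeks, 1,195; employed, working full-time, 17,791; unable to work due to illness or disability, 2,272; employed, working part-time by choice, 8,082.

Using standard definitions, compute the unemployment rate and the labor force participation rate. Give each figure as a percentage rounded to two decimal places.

Unemployment rate ≈ 4.17%; labor force participation rate ≈ 55.71%.

Employed = 1,611 + 17,791 + 8,082 = 27,484 (anyone who worked, including part-time for economic reasons, counts as employed).
Unemployed = 1,195.
Labor force = 27,484 + 1,195 = 28,679.
Not in labor force = 557 + 14,056 + 3,778 + 2,141 + 2,272 = 22,804 (those not working and not actively searching are outside the labor force — including those who want a job but have given up searching).
Civilian working-age population = 28,679 + 22,804 = 51,483.
Unemployment rate = 1,195 / 28,679 = 4.17%.
Labor force participation rate = 28,679 / 51,483 = 55.71%.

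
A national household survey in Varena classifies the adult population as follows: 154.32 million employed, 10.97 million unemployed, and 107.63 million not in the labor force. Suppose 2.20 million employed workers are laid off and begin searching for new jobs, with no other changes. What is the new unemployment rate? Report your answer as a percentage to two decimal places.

Initially, labor force = 154.32 + 10.97 = 165.29 million, so u = 10.97/165.29 = 6.64%.
After the change, employed falls and unemployed rises by 2.20; labor force unchanged → E = 152.12, U = 13.17, labor force = 165.29 million.
New unemployment rate = 13.17 / 165.29 = 7.97%.

New unemployment rate ≈ 7.97%.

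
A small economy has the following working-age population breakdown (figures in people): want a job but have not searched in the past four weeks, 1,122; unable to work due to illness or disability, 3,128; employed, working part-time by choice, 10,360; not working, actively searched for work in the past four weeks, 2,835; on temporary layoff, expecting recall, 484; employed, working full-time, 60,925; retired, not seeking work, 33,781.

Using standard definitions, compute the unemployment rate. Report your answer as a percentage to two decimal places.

Unemployment rate ≈ 4.45%.

Employed = 10,360 + 60,925 = 71,285.
Unemployed = 2,835 + 484 = 3,319 (jobless and actively searching, or on temporary layoff).
Labor force = 71,285 + 3,319 = 74,604.
Unemployment rate = 3,319 / 74,604 = 4.45%.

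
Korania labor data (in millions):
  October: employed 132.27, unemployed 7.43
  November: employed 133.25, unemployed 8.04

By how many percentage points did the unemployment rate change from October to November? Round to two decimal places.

The unemployment rate changed by +0.37 percentage points.

October: labor force = 132.27 + 7.43 = 139.70; u = 7.43/139.70 = 5.32%.
November: labor force = 133.25 + 8.04 = 141.29; u = 8.04/141.29 = 5.69%.
Change = 5.69% − 5.32% = +0.37 pp.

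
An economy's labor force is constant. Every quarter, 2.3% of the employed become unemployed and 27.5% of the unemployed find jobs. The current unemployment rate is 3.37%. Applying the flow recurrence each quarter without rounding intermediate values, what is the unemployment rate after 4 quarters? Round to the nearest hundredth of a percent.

Unemployment rate after four quarters ≈ 6.66%.

With a fixed labor force, u_{t+1} = u_t + s·(1−u_t) − f·u_t = u_t·(1−s−f) + s.
Here 1−s−f = 0.702 and s = 0.023.
u_1 = 0.033700 × 0.702 + 0.023 = 0.046657.
u_2 = 0.046657 × 0.702 + 0.023 = 0.055753.
u_3 = 0.055753 × 0.702 + 0.023 = 0.062139.
u_4 = 0.062139 × 0.702 + 0.023 = 0.066622.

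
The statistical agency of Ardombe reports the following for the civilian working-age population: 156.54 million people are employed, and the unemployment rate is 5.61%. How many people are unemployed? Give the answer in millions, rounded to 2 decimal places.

About 9.30 million are unemployed.

Let U be the number unemployed. The labor force is E + U, and U/(E+U) = 0.0561.
So U = 0.0561 × 156.54 / (1 − 0.0561) = 8.7819 / 0.9439 ≈ 9.30 million.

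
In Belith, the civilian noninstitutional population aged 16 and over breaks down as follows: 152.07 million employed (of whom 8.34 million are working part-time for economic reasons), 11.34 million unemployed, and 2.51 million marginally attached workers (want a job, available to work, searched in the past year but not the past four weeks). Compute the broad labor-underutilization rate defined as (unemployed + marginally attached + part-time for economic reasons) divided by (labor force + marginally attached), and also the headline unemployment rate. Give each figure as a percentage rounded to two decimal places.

Broad underutilization rate ≈ 13.37%; headline unemployment rate ≈ 6.94%.

Labor force = 152.07 + 11.34 = 163.41 million.
Numerator = 11.34 + 2.51 + 8.34 = 22.19 million.
Denominator = 163.41 + 2.51 = 165.92 million.
Broad rate = 22.19 / 165.92 = 13.37%.
Headline unemployment rate = 11.34 / 163.41 = 6.94%.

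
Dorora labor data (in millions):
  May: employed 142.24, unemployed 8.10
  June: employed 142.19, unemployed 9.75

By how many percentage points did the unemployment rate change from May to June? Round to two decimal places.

The unemployment rate changed by +1.03 percentage points.

May: labor force = 142.24 + 8.10 = 150.34; u = 8.10/150.34 = 5.39%.
June: labor force = 142.19 + 9.75 = 151.94; u = 9.75/151.94 = 6.42%.
Change = 6.42% − 5.39% = +1.03 pp.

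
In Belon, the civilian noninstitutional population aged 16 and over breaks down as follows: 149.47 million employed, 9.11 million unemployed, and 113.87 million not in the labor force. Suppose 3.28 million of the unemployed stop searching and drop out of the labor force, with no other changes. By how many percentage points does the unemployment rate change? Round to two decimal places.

Initially, labor force = 149.47 + 9.11 = 158.58 million, so u = 9.11/158.58 = 5.74%.
After the change, unemployed and labor force both fall by 3.28 → E = 149.47, U = 5.83, labor force = 155.30 million.
New unemployment rate = 5.83 / 155.30 = 3.75%.
Change = 3.75% − 5.74% = −1.99 percentage points.

The unemployment rate changes by −1.99 percentage points.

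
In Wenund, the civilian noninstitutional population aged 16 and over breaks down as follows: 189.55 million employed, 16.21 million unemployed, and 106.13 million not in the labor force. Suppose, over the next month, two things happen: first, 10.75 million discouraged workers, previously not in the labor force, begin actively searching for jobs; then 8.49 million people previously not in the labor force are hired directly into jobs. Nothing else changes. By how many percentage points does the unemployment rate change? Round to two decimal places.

The unemployment rate changes by +4.10 percentage points.

Initially, labor force = 189.55 + 16.21 = 205.76 million, so u = 16.21/205.76 = 7.88%.
After the first change, unemployed and labor force both rise by 10.75 → E = 189.55, U = 26.96, labor force = 216.51 million.
After the second change, employed and labor force both rise by 8.49; unemployed unchanged → E = 198.04, U = 26.96, labor force = 225.00 million.
New unemployment rate = 26.96 / 225.00 = 11.98%.
Change = 11.98% − 7.88% = +4.10 percentage points.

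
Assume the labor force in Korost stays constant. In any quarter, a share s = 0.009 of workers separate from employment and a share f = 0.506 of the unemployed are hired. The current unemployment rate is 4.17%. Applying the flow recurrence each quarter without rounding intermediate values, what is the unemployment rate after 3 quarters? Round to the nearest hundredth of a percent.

Unemployment rate after three quarters ≈ 2.02%.

With a fixed labor force, u_{t+1} = u_t + s·(1−u_t) − f·u_t = u_t·(1−s−f) + s.
Here 1−s−f = 0.485 and s = 0.009.
u_1 = 0.041700 × 0.485 + 0.009 = 0.029225.
u_2 = 0.029225 × 0.485 + 0.009 = 0.023174.
u_3 = 0.023174 × 0.485 + 0.009 = 0.020239.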